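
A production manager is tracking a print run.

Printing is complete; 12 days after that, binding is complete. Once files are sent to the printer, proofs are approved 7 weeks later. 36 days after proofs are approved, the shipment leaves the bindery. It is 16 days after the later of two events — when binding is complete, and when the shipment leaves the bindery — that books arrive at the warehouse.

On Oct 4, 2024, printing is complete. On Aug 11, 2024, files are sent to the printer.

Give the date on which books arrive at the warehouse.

Nov 20, 2024

Printing is complete: Oct 4, 2024.
Binding is complete: Oct 4, 2024 + 12 days = Oct 16, 2024.
Files are sent to the printer: Aug 11, 2024.
Proofs are approved: Aug 11, 2024 + 7 weeks = Sep 29, 2024.
The shipment leaves the bindery: Sep 29, 2024 + 36 days = Nov 4, 2024.
Both prerequisites met — binding is complete (Oct 16, 2024), the shipment leaves the bindery (Nov 4, 2024); the later is Nov 4, 2024.
Books arrive at the warehouse: Nov 4, 2024 + 16 days = Nov 20, 2024.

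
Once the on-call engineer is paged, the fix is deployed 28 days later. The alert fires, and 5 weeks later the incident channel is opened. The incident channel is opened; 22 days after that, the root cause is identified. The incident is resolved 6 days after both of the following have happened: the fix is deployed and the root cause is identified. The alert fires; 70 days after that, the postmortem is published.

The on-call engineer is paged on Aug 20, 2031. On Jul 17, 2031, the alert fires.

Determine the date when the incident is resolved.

Sep 23, 2031

The on-call engineer is paged: Aug 20, 2031.
The fix is deployed: Aug 20, 2031 + 28 days = Sep 17, 2031.
The alert fires: Jul 17, 2031.
The incident channel is opened: Jul 17, 2031 + 5 weeks = Aug 21, 2031.
The root cause is identified: Aug 21, 2031 + 22 days = Sep 12, 2031.
Both prerequisites met — the fix is deployed (Sep 17, 2031), the root cause is identified (Sep 12, 2031); the later is Sep 17, 2031.
The incident is resolved: Sep 17, 2031 + 6 days = Sep 23, 2031.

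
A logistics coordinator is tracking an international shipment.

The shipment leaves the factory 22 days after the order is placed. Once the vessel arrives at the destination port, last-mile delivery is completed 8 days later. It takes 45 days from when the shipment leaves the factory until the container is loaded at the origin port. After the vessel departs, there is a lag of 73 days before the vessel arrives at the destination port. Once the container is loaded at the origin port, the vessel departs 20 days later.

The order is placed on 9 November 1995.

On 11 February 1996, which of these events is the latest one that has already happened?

The vessel departs

The order is placed: Nov 9, 1995.
The shipment leaves the factory: Nov 9, 1995 + 22 days = Dec 1, 1995.
The container is loaded at the origin port: Dec 1, 1995 + 45 days = Jan 15, 1996.
The vessel departs: Jan 15, 1996 + 20 days = Feb 4, 1996.
The vessel arrives at the destination port: Feb 4, 1996 + 73 days = Apr 17, 1996.
Last-mile delivery is completed: Apr 17, 1996 + 8 days = Apr 25, 1996.
Feb 11, 1996 falls between when the vessel departs (Feb 4, 1996) and when the vessel arrives at the destination port (Apr 17, 1996).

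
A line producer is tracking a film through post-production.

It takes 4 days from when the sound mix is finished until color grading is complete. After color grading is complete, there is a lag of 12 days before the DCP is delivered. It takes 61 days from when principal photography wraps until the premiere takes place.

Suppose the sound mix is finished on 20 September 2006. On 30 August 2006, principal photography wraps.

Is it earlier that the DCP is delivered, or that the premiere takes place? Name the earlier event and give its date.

The DCP is delivered — 6 October 2006

The sound mix is finished: Sep 20, 2006.
Color grading is complete: Sep 20, 2006 + 4 days = Sep 24, 2006.
The DCP is delivered: Sep 24, 2006 + 12 days = Oct 6, 2006.
Principal photography wraps: Aug 30, 2006.
The premiere takes place: Aug 30, 2006 + 61 days = Oct 30, 2006.
Comparing: the DCP is delivered on Oct 6, 2006 vs the premiere takes place on Oct 30, 2006. Earlier: the DCP is delivered.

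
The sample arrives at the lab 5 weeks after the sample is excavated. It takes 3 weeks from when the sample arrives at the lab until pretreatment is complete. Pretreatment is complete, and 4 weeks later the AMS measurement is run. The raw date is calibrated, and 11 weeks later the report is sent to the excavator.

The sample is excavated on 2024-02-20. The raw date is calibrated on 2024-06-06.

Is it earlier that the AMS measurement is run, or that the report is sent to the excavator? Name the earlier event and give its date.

The sample is excavated: Feb 20, 2024.
The sample arrives at the lab: Feb 20, 2024 + 5 weeks = Mar 26, 2024.
Pretreatment is complete: Mar 26, 2024 + 3 weeks = Apr 16, 2024.
The AMS measurement is run: Apr 16, 2024 + 4 weeks = May 14, 2024.
The raw date is calibrated: Jun 6, 2024.
The report is sent to the excavator: Jun 6, 2024 + 11 weeks = Aug 22, 2024.
Comparing: the AMS measurement is run on May 14, 2024 vs the report is sent to the excavator on Aug 22, 2024. Earlier: the AMS measurement is run.

The AMS measurement is run — 2024-05-14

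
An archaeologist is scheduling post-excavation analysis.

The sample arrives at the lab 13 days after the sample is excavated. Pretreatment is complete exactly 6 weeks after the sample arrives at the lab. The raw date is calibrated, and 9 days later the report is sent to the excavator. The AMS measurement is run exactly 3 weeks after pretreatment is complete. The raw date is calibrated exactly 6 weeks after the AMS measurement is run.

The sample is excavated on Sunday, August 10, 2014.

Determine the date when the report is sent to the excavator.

The sample is excavated: Aug 10, 2014.
The sample arrives at the lab: Aug 10, 2014 + 13 days = Aug 23, 2014.
Pretreatment is complete: Aug 23, 2014 + 6 weeks = Oct 4, 2014.
The AMS measurement is run: Oct 4, 2014 + 3 weeks = Oct 25, 2014.
The raw date is calibrated: Oct 25, 2014 + 6 weeks = Dec 6, 2014.
The report is sent to the excavator: Dec 6, 2014 + 9 days = Dec 15, 2014.

Monday, December 15, 2014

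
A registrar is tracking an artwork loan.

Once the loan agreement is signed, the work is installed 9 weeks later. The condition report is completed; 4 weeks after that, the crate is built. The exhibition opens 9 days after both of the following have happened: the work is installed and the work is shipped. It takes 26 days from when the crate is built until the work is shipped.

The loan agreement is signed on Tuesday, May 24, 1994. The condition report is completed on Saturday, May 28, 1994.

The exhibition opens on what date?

Thursday, August 4, 1994

The loan agreement is signed: May 24, 1994.
The work is installed: May 24, 1994 + 9 weeks = Jul 26, 1994.
The condition report is completed: May 28, 1994.
The crate is built: May 28, 1994 + 4 weeks = Jun 25, 1994.
The work is shipped: Jun 25, 1994 + 26 days = Jul 21, 1994.
Both prerequisites met — the work is installed (Jul 26, 1994), the work is shipped (Jul 21, 1994); the later is Jul 26, 1994.
The exhibition opens: Jul 26, 1994 + 9 days = Aug 4, 1994.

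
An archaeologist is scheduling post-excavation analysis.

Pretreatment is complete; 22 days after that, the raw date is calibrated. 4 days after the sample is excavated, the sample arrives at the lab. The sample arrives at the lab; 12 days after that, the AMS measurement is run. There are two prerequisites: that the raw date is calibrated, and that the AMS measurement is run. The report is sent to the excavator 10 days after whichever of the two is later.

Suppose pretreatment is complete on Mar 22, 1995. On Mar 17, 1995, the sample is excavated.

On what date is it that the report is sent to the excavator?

Apr 23, 1995

Pretreatment is complete: Mar 22, 1995.
The raw date is calibrated: Mar 22, 1995 + 22 days = Apr 13, 1995.
The sample is excavated: Mar 17, 1995.
The sample arrives at the lab: Mar 17, 1995 + 4 days = Mar 21, 1995.
The AMS measurement is run: Mar 21, 1995 + 12 days = Apr 2, 1995.
Both prerequisites met — the raw date is calibrated (Apr 13, 1995), the AMS measurement is run (Apr 2, 1995); the later is Apr 13, 1995.
The report is sent to the excavator: Apr 13, 1995 + 10 days = Apr 23, 1995.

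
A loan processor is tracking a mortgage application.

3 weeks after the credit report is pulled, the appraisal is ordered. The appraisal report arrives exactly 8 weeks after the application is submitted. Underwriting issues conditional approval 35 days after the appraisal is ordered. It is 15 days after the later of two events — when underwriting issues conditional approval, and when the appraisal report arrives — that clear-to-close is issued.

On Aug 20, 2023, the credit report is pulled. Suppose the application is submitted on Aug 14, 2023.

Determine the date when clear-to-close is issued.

Oct 30, 2023

The credit report is pulled: Aug 20, 2023.
The appraisal is ordered: Aug 20, 2023 + 3 weeks = Sep 10, 2023.
Underwriting issues conditional approval: Sep 10, 2023 + 35 days = Oct 15, 2023.
The application is submitted: Aug 14, 2023.
The appraisal report arrives: Aug 14, 2023 + 8 weeks = Oct 9, 2023.
Both prerequisites met — underwriting issues conditional approval (Oct 15, 2023), the appraisal report arrives (Oct 9, 2023); the later is Oct 15, 2023.
Clear-to-close is issued: Oct 15, 2023 + 15 days = Oct 30, 2023.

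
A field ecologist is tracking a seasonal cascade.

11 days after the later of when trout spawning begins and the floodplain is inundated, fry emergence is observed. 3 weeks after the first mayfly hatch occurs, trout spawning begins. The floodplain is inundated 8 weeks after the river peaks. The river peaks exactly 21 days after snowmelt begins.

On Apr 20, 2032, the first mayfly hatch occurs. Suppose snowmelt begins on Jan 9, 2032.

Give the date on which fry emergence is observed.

May 22, 2032

The first mayfly hatch occurs: Apr 20, 2032.
Trout spawning begins: Apr 20, 2032 + 3 weeks = May 11, 2032.
Snowmelt begins: Jan 9, 2032.
The river peaks: Jan 9, 2032 + 21 days = Jan 30, 2032.
The floodplain is inundated: Jan 30, 2032 + 8 weeks = Mar 26, 2032.
Both prerequisites met — trout spawning begins (May 11, 2032), the floodplain is inundated (Mar 26, 2032); the later is May 11, 2032.
Fry emergence is observed: May 11, 2032 + 11 days = May 22, 2032.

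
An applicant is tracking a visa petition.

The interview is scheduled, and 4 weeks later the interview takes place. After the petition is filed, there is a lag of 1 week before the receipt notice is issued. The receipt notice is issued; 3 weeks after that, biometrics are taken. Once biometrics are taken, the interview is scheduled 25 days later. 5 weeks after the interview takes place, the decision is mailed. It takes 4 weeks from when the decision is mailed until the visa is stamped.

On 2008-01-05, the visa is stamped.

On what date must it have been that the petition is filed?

The visa is stamped: Jan 5, 2008.
The decision is mailed: Jan 5, 2008 − 4 weeks = Dec 8, 2007.
The interview takes place: Dec 8, 2007 − 5 weeks = Nov 3, 2007.
The interview is scheduled: Nov 3, 2007 − 4 weeks = Oct 6, 2007.
Biometrics are taken: Oct 6, 2007 − 25 days = Sep 11, 2007.
The receipt notice is issued: Sep 11, 2007 − 3 weeks = Aug 21, 2007.
The petition is filed: Aug 21, 2007 − 1 week = Aug 14, 2007.

2007-08-14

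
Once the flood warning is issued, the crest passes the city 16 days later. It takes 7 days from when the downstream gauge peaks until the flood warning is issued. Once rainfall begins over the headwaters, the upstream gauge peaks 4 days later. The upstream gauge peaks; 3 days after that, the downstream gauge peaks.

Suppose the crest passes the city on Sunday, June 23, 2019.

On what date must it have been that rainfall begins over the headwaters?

The crest passes the city: Jun 23, 2019.
The flood warning is issued: Jun 23, 2019 − 16 days = Jun 7, 2019.
The downstream gauge peaks: Jun 7, 2019 − 7 days = May 31, 2019.
The upstream gauge peaks: May 31, 2019 − 3 days = May 28, 2019.
Rainfall begins over the headwaters: May 28, 2019 − 4 days = May 24, 2019.

Friday, May 24, 2019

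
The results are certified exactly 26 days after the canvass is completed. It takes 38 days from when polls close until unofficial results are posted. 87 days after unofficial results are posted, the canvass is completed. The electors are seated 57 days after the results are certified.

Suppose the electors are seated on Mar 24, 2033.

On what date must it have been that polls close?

Aug 28, 2032

The electors are seated: Mar 24, 2033.
The results are certified: Mar 24, 2033 − 57 days = Jan 26, 2033.
The canvass is completed: Jan 26, 2033 − 26 days = Dec 31, 2032.
Unofficial results are posted: Dec 31, 2032 − 87 days = Oct 5, 2032.
Polls close: Oct 5, 2032 − 38 days = Aug 28, 2032.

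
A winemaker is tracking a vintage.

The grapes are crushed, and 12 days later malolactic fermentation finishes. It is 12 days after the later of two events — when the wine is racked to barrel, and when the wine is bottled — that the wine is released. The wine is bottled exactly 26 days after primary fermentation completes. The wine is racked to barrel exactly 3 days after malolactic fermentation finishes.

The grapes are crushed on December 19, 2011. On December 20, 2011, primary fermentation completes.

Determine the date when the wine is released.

The grapes are crushed: Dec 19, 2011.
Malolactic fermentation finishes: Dec 19, 2011 + 12 days = Dec 31, 2011.
The wine is racked to barrel: Dec 31, 2011 + 3 days = Jan 3, 2012.
Primary fermentation completes: Dec 20, 2011.
The wine is bottled: Dec 20, 2011 + 26 days = Jan 15, 2012.
Both prerequisites met — the wine is racked to barrel (Jan 3, 2012), the wine is bottled (Jan 15, 2012); the later is Jan 15, 2012.
The wine is released: Jan 15, 2012 + 12 days = Jan 27, 2012.

January 27, 2012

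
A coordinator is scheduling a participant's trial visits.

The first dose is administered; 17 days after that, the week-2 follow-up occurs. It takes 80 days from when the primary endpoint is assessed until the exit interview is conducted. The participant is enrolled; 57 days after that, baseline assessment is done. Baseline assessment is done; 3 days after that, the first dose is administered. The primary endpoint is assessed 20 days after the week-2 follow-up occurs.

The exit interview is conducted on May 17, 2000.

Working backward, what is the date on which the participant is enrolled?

The exit interview is conducted: May 17, 2000.
The primary endpoint is assessed: May 17, 2000 − 80 days = Feb 27, 2000.
The week-2 follow-up occurs: Feb 27, 2000 − 20 days = Feb 7, 2000.
The first dose is administered: Feb 7, 2000 − 17 days = Jan 21, 2000.
Baseline assessment is done: Jan 21, 2000 − 3 days = Jan 18, 2000.
The participant is enrolled: Jan 18, 2000 − 57 days = Nov 22, 1999.

November 22, 1999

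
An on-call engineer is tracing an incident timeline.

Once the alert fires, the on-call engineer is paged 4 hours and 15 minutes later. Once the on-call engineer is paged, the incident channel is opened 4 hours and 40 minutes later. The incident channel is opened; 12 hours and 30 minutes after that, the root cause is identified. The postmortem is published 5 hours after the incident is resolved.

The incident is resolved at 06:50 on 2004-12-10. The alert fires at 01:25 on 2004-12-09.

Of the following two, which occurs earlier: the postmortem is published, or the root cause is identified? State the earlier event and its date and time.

The root cause is identified — 22:50 on 2004-12-09

The incident is resolved: 06:50 Dec 10, 2004.
The postmortem is published: 06:50 Dec 10, 2004 + 5h = 11:50 Dec 10, 2004.
The alert fires: 01:25 Dec 9, 2004.
The on-call engineer is paged: 01:25 Dec 9, 2004 + 4h15m = 05:40 Dec 9, 2004.
The incident channel is opened: 05:40 Dec 9, 2004 + 4h40m = 10:20 Dec 9, 2004.
The root cause is identified: 10:20 Dec 9, 2004 + 12h30m = 22:50 Dec 9, 2004.
Comparing: the postmortem is published at 11:50 Dec 10, 2004 vs the root cause is identified at 22:50 Dec 9, 2004. Earlier: the root cause is identified.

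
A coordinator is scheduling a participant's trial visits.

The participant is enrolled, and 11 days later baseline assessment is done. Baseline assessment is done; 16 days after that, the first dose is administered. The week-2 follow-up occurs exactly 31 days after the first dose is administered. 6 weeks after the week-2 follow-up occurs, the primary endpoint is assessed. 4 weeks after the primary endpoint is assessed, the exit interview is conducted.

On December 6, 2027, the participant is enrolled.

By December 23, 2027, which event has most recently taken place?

Baseline assessment is done

The participant is enrolled: Dec 6, 2027.
Baseline assessment is done: Dec 6, 2027 + 11 days = Dec 17, 2027.
The first dose is administered: Dec 17, 2027 + 16 days = Jan 2, 2028.
The week-2 follow-up occurs: Jan 2, 2028 + 31 days = Feb 2, 2028.
The primary endpoint is assessed: Feb 2, 2028 + 6 weeks = Mar 15, 2028.
The exit interview is conducted: Mar 15, 2028 + 4 weeks = Apr 12, 2028.
Dec 23, 2027 falls between when baseline assessment is done (Dec 17, 2027) and when the first dose is administered (Jan 2, 2028).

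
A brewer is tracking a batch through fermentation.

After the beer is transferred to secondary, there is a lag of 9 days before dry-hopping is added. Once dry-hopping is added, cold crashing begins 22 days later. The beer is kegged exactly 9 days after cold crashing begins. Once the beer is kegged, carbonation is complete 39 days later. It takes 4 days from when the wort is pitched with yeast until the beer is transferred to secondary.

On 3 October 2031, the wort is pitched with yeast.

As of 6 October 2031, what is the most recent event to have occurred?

The wort is pitched with yeast: Oct 3, 2031.
The beer is transferred to secondary: Oct 3, 2031 + 4 days = Oct 7, 2031.
Dry-hopping is added: Oct 7, 2031 + 9 days = Oct 16, 2031.
Cold crashing begins: Oct 16, 2031 + 22 days = Nov 7, 2031.
The beer is kegged: Nov 7, 2031 + 9 days = Nov 16, 2031.
Carbonation is complete: Nov 16, 2031 + 39 days = Dec 25, 2031.
Oct 6, 2031 falls between when the wort is pitched with yeast (Oct 3, 2031) and when the beer is transferred to secondary (Oct 7, 2031).

The wort is pitched with yeast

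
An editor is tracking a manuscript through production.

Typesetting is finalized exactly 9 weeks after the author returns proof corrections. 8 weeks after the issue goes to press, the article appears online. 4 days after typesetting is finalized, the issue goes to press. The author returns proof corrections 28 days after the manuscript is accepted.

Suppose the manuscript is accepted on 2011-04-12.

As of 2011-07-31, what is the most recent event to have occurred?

The manuscript is accepted: Apr 12, 2011.
The author returns proof corrections: Apr 12, 2011 + 28 days = May 10, 2011.
Typesetting is finalized: May 10, 2011 + 9 weeks = Jul 12, 2011.
The issue goes to press: Jul 12, 2011 + 4 days = Jul 16, 2011.
The article appears online: Jul 16, 2011 + 8 weeks = Sep 10, 2011.
Jul 31, 2011 falls between when the issue goes to press (Jul 16, 2011) and when the article appears online (Sep 10, 2011).

The issue goes to press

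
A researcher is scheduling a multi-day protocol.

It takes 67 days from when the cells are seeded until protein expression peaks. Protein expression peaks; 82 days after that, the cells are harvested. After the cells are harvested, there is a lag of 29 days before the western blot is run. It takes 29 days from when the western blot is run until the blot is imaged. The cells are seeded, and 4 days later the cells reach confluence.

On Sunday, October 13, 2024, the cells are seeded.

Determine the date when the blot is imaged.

The cells are seeded: Oct 13, 2024.
Protein expression peaks: Oct 13, 2024 + 67 days = Dec 19, 2024.
The cells are harvested: Dec 19, 2024 + 82 days = Mar 11, 2025.
The western blot is run: Mar 11, 2025 + 29 days = Apr 9, 2025.
The blot is imaged: Apr 9, 2025 + 29 days = May 8, 2025.

Thursday, May 8, 2025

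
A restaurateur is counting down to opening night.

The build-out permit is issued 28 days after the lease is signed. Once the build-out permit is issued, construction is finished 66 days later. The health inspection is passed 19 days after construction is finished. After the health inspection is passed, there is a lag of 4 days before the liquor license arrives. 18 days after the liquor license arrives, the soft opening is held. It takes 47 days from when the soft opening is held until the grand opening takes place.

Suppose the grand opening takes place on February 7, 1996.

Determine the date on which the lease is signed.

August 9, 1995

The grand opening takes place: Feb 7, 1996.
The soft opening is held: Feb 7, 1996 − 47 days = Dec 22, 1995.
The liquor license arrives: Dec 22, 1995 − 18 days = Dec 4, 1995.
The health inspection is passed: Dec 4, 1995 − 4 days = Nov 30, 1995.
Construction is finished: Nov 30, 1995 − 19 days = Nov 11, 1995.
The build-out permit is issued: Nov 11, 1995 − 66 days = Sep 6, 1995.
The lease is signed: Sep 6, 1995 − 28 days = Aug 9, 1995.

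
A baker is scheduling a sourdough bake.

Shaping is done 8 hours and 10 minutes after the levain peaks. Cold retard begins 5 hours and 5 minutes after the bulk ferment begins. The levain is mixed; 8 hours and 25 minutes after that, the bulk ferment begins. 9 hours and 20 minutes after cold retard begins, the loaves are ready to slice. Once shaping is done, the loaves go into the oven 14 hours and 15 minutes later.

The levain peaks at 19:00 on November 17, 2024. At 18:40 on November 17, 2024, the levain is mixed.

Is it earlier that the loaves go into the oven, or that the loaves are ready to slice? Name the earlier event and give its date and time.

The loaves go into the oven — 17:25 on November 18, 2024

The levain peaks: 19:00 Nov 17, 2024.
Shaping is done: 19:00 Nov 17, 2024 + 8h10m = 03:10 Nov 18, 2024.
The loaves go into the oven: 03:10 Nov 18, 2024 + 14h15m = 17:25 Nov 18, 2024.
The levain is mixed: 18:40 Nov 17, 2024.
The bulk ferment begins: 18:40 Nov 17, 2024 + 8h25m = 03:05 Nov 18, 2024.
Cold retard begins: 03:05 Nov 18, 2024 + 5h05m = 08:10 Nov 18, 2024.
The loaves are ready to slice: 08:10 Nov 18, 2024 + 9h20m = 17:30 Nov 18, 2024.
Comparing: the loaves go into the oven at 17:25 Nov 18, 2024 vs the loaves are ready to slice at 17:30 Nov 18, 2024. Earlier: the loaves go into the oven.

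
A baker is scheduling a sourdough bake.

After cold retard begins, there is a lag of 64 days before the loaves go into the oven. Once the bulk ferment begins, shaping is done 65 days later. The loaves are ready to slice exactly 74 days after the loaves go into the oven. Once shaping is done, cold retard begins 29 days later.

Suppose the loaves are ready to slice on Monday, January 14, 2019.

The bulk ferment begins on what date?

Sunday, May 27, 2018

The loaves are ready to slice: Jan 14, 2019.
The loaves go into the oven: Jan 14, 2019 − 74 days = Nov 1, 2018.
Cold retard begins: Nov 1, 2018 − 64 days = Aug 29, 2018.
Shaping is done: Aug 29, 2018 − 29 days = Jul 31, 2018.
The bulk ferment begins: Jul 31, 2018 − 65 days = May 27, 2018.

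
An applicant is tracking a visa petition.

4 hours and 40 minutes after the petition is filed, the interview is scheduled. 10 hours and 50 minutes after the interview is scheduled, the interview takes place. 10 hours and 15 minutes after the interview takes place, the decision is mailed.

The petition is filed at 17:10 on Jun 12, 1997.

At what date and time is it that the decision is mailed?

The petition is filed: 17:10 Jun 12, 1997.
The interview is scheduled: 17:10 Jun 12, 1997 + 4h40m = 21:50 Jun 12, 1997.
The interview takes place: 21:50 Jun 12, 1997 + 10h50m = 08:40 Jun 13, 1997.
The decision is mailed: 08:40 Jun 13, 1997 + 10h15m = 18:55 Jun 13, 1997.

18:55 on Jun 13, 1997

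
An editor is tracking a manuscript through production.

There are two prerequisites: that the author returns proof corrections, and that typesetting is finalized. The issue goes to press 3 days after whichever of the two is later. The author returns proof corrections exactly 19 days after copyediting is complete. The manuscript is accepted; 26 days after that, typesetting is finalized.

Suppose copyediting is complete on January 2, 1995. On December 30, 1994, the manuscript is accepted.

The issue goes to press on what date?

January 28, 1995

Copyediting is complete: Jan 2, 1995.
The author returns proof corrections: Jan 2, 1995 + 19 days = Jan 21, 1995.
The manuscript is accepted: Dec 30, 1994.
Typesetting is finalized: Dec 30, 1994 + 26 days = Jan 25, 1995.
Both prerequisites met — the author returns proof corrections (Jan 21, 1995), typesetting is finalized (Jan 25, 1995); the later is Jan 25, 1995.
The issue goes to press: Jan 25, 1995 + 3 days = Jan 28, 1995.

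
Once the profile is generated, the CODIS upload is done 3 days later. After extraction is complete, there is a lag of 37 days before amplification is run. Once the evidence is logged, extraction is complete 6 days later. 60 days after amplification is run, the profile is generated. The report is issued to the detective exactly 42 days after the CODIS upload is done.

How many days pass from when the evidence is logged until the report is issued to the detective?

148 days

Causal path: the evidence is logged → extraction is complete → amplification is run → the profile is generated → the CODIS upload is done → the report is issued to the detective.
Total delay along the path: 6 + 37 + 60 + 3 + 42 = 148 days.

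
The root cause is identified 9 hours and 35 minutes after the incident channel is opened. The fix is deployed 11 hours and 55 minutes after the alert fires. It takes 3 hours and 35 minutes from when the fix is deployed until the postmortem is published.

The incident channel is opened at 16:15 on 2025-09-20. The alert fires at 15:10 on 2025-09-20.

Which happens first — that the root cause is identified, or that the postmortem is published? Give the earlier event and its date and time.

The root cause is identified — 01:50 on 2025-09-21

The incident channel is opened: 16:15 Sep 20, 2025.
The root cause is identified: 16:15 Sep 20, 2025 + 9h35m = 01:50 Sep 21, 2025.
The alert fires: 15:10 Sep 20, 2025.
The fix is deployed: 15:10 Sep 20, 2025 + 11h55m = 03:05 Sep 21, 2025.
The postmortem is published: 03:05 Sep 21, 2025 + 3h35m = 06:40 Sep 21, 2025.
Comparing: the root cause is identified at 01:50 Sep 21, 2025 vs the postmortem is published at 06:40 Sep 21, 2025. Earlier: the root cause is identified.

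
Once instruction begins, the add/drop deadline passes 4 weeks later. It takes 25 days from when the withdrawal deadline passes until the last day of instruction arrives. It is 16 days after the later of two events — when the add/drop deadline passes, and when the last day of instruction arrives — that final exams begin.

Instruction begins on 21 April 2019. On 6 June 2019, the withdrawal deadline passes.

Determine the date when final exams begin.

17 July 2019

Instruction begins: Apr 21, 2019.
The add/drop deadline passes: Apr 21, 2019 + 4 weeks = May 19, 2019.
The withdrawal deadline passes: Jun 6, 2019.
The last day of instruction arrives: Jun 6, 2019 + 25 days = Jul 1, 2019.
Both prerequisites met — the add/drop deadline passes (May 19, 2019), the last day of instruction arrives (Jul 1, 2019); the later is Jul 1, 2019.
Final exams begin: Jul 1, 2019 + 16 days = Jul 17, 2019.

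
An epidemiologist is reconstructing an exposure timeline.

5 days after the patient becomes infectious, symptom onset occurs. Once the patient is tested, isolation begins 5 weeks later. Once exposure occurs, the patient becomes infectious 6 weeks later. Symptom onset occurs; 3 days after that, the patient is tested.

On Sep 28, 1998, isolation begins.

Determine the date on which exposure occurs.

Jul 5, 1998

Isolation begins: Sep 28, 1998.
The patient is tested: Sep 28, 1998 − 5 weeks = Aug 24, 1998.
Symptom onset occurs: Aug 24, 1998 − 3 days = Aug 21, 1998.
The patient becomes infectious: Aug 21, 1998 − 5 days = Aug 16, 1998.
Exposure occurs: Aug 16, 1998 − 6 weeks = Jul 5, 1998.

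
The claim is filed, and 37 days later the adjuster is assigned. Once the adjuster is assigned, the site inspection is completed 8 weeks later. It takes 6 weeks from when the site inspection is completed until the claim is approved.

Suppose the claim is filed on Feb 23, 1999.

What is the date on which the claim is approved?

The claim is filed: Feb 23, 1999.
The adjuster is assigned: Feb 23, 1999 + 37 days = Apr 1, 1999.
The site inspection is completed: Apr 1, 1999 + 8 weeks = May 27, 1999.
The claim is approved: May 27, 1999 + 6 weeks = Jul 8, 1999.

Jul 8, 1999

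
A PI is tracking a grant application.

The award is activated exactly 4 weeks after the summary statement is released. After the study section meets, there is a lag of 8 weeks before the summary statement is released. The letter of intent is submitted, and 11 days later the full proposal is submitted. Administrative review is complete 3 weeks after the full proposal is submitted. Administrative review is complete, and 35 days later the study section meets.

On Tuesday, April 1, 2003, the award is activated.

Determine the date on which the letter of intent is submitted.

Friday, November 1, 2002

The award is activated: Apr 1, 2003.
The summary statement is released: Apr 1, 2003 − 4 weeks = Mar 4, 2003.
The study section meets: Mar 4, 2003 − 8 weeks = Jan 7, 2003.
Administrative review is complete: Jan 7, 2003 − 35 days = Dec 3, 2002.
The full proposal is submitted: Dec 3, 2002 − 3 weeks = Nov 12, 2002.
The letter of intent is submitted: Nov 12, 2002 − 11 days = Nov 1, 2002.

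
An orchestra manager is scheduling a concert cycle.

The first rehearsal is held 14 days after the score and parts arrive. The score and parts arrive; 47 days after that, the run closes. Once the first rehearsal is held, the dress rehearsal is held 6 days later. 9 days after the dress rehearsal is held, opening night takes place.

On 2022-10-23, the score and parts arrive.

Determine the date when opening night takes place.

2022-11-21

The score and parts arrive: Oct 23, 2022.
The first rehearsal is held: Oct 23, 2022 + 14 days = Nov 6, 2022.
The dress rehearsal is held: Nov 6, 2022 + 6 days = Nov 12, 2022.
Opening night takes place: Nov 12, 2022 + 9 days = Nov 21, 2022.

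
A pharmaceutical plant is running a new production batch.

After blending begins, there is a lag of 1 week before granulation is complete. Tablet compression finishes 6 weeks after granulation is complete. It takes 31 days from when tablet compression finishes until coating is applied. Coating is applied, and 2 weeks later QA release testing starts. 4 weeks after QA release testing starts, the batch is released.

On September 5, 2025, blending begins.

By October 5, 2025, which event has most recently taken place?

Granulation is complete

Blending begins: Sep 5, 2025.
Granulation is complete: Sep 5, 2025 + 1 week = Sep 12, 2025.
Tablet compression finishes: Sep 12, 2025 + 6 weeks = Oct 24, 2025.
Coating is applied: Oct 24, 2025 + 31 days = Nov 24, 2025.
QA release testing starts: Nov 24, 2025 + 2 weeks = Dec 8, 2025.
The batch is released: Dec 8, 2025 + 4 weeks = Jan 5, 2026.
Oct 5, 2025 falls between when granulation is complete (Sep 12, 2025) and when tablet compression finishes (Oct 24, 2025).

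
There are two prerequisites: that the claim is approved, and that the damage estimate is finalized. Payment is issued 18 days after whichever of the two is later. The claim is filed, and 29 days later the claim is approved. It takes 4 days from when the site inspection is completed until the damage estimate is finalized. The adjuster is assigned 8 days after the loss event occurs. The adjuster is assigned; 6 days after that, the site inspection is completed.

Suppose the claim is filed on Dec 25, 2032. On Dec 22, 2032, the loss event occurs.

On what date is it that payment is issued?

Feb 10, 2033

The claim is filed: Dec 25, 2032.
The claim is approved: Dec 25, 2032 + 29 days = Jan 23, 2033.
The loss event occurs: Dec 22, 2032.
The adjuster is assigned: Dec 22, 2032 + 8 days = Dec 30, 2032.
The site inspection is completed: Dec 30, 2032 + 6 days = Jan 5, 2033.
The damage estimate is finalized: Jan 5, 2033 + 4 days = Jan 9, 2033.
Both prerequisites met — the claim is approved (Jan 23, 2033), the damage estimate is finalized (Jan 9, 2033); the later is Jan 23, 2033.
Payment is issued: Jan 23, 2033 + 18 days = Feb 10, 2033.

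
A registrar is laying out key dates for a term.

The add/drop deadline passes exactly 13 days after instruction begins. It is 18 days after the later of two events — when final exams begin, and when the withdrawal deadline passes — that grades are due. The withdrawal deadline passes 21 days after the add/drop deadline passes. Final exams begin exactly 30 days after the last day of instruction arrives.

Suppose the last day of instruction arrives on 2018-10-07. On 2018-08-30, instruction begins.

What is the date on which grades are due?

The last day of instruction arrives: Oct 7, 2018.
Final exams begin: Oct 7, 2018 + 30 days = Nov 6, 2018.
Instruction begins: Aug 30, 2018.
The add/drop deadline passes: Aug 30, 2018 + 13 days = Sep 12, 2018.
The withdrawal deadline passes: Sep 12, 2018 + 21 days = Oct 3, 2018.
Both prerequisites met — final exams begin (Nov 6, 2018), the withdrawal deadline passes (Oct 3, 2018); the later is Nov 6, 2018.
Grades are due: Nov 6, 2018 + 18 days = Nov 24, 2018.

2018-11-24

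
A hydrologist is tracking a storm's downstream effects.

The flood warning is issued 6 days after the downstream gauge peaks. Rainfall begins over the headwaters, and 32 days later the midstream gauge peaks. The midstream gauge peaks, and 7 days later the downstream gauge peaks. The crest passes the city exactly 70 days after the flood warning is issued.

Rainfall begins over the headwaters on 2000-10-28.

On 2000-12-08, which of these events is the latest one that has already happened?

The downstream gauge peaks

Rainfall begins over the headwaters: Oct 28, 2000.
The midstream gauge peaks: Oct 28, 2000 + 32 days = Nov 29, 2000.
The downstream gauge peaks: Nov 29, 2000 + 7 days = Dec 6, 2000.
The flood warning is issued: Dec 6, 2000 + 6 days = Dec 12, 2000.
The crest passes the city: Dec 12, 2000 + 70 days = Feb 20, 2001.
Dec 8, 2000 falls between when the downstream gauge peaks (Dec 6, 2000) and when the flood warning is issued (Dec 12, 2000).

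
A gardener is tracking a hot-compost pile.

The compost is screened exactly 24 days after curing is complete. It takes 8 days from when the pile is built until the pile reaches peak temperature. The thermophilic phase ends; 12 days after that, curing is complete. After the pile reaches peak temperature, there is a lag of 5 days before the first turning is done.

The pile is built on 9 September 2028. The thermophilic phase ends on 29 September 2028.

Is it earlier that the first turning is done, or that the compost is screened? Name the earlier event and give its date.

The pile is built: Sep 9, 2028.
The pile reaches peak temperature: Sep 9, 2028 + 8 days = Sep 17, 2028.
The first turning is done: Sep 17, 2028 + 5 days = Sep 22, 2028.
The thermophilic phase ends: Sep 29, 2028.
Curing is complete: Sep 29, 2028 + 12 days = Oct 11, 2028.
The compost is screened: Oct 11, 2028 + 24 days = Nov 4, 2028.
Comparing: the first turning is done on Sep 22, 2028 vs the compost is screened on Nov 4, 2028. Earlier: the first turning is done.

The first turning is done — 22 September 2028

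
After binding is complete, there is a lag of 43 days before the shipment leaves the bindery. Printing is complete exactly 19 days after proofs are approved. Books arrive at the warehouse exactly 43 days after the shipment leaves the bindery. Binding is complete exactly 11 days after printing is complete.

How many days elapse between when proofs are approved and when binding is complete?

Causal path: proofs are approved → printing is complete → binding is complete.
Total delay along the path: 19 + 11 = 30 days.

30 days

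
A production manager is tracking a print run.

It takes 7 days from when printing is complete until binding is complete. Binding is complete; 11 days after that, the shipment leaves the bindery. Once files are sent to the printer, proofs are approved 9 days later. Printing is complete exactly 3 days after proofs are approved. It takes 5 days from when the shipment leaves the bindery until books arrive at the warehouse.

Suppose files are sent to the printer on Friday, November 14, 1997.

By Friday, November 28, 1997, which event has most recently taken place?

Printing is complete

Files are sent to the printer: Nov 14, 1997.
Proofs are approved: Nov 14, 1997 + 9 days = Nov 23, 1997.
Printing is complete: Nov 23, 1997 + 3 days = Nov 26, 1997.
Binding is complete: Nov 26, 1997 + 7 days = Dec 3, 1997.
The shipment leaves the bindery: Dec 3, 1997 + 11 days = Dec 14, 1997.
Books arrive at the warehouse: Dec 14, 1997 + 5 days = Dec 19, 1997.
Nov 28, 1997 falls between when printing is complete (Nov 26, 1997) and when binding is complete (Dec 3, 1997).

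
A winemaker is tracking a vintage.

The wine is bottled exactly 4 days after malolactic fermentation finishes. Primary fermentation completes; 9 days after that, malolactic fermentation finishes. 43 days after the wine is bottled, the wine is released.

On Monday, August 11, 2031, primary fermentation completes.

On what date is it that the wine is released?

Primary fermentation completes: Aug 11, 2031.
Malolactic fermentation finishes: Aug 11, 2031 + 9 days = Aug 20, 2031.
The wine is bottled: Aug 20, 2031 + 4 days = Aug 24, 2031.
The wine is released: Aug 24, 2031 + 43 days = Oct 6, 2031.

Monday, October 6, 2031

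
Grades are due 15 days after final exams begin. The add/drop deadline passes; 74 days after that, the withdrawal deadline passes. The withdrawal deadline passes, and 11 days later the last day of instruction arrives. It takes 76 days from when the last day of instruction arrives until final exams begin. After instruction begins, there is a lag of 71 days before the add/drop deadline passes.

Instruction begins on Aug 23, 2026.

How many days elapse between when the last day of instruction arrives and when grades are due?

Causal path: the last day of instruction arrives → final exams begin → grades are due.
Total delay along the path: 76 + 15 = 91 days.

91 days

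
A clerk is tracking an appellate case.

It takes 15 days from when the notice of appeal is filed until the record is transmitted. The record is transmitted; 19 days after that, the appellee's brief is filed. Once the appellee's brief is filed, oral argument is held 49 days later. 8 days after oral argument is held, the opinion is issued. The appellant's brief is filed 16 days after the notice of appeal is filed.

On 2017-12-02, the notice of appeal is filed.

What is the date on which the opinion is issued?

The notice of appeal is filed: Dec 2, 2017.
The record is transmitted: Dec 2, 2017 + 15 days = Dec 17, 2017.
The appellee's brief is filed: Dec 17, 2017 + 19 days = Jan 5, 2018.
Oral argument is held: Jan 5, 2018 + 49 days = Feb 23, 2018.
The opinion is issued: Feb 23, 2018 + 8 days = Mar 3, 2018.

2018-03-03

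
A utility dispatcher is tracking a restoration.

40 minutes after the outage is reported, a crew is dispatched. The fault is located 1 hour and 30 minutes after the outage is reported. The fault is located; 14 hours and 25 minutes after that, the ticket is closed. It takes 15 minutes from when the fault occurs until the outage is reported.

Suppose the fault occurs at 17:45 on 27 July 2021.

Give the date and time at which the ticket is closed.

The fault occurs: 17:45 Jul 27, 2021.
The outage is reported: 17:45 Jul 27, 2021 + 15m = 18:00 Jul 27, 2021.
The fault is located: 18:00 Jul 27, 2021 + 1h30m = 19:30 Jul 27, 2021.
The ticket is closed: 19:30 Jul 27, 2021 + 14h25m = 09:55 Jul 28, 2021.

09:55 on 28 July 2021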